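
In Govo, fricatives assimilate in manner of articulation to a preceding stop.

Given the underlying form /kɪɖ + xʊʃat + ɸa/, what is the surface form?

[kɪɖkʊʃatpa]

The rule targets /x/ (voiceless velar fricative), which sits after the trigger /ɖ/ (stop).
Changing only its manner to stop gives [k] — the voiceless velar stop.
The same rule applies at the second boundary: /ɸ/ → [p] next to /t/.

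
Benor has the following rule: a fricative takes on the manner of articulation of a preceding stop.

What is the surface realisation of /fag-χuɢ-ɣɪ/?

[fagquɢgɪ]

The rule targets /χ/ (voiceless uvular fricative), which sits after the trigger /g/ (stop).
A voiceless uvular stop is [q], so the surface segment is [q].
At the second juncture, /ɣ/ likewise becomes [g] adjacent to /ɢ/.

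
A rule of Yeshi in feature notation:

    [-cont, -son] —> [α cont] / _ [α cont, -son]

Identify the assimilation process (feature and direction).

The rule copies [cont] (continuancy) from the environment onto the target stops; since [±cont] encodes the stop/fricative manner contrast, the assimilating dimension is manner.
Since the environment is written after the underscore, the trigger follows the target; the direction is regressive.

regressive manner assimilation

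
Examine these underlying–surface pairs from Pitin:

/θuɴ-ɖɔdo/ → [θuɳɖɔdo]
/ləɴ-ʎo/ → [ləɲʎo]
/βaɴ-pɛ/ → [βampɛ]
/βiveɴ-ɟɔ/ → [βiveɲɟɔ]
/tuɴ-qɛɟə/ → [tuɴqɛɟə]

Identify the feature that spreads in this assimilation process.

Comparing underlying and surface forms, /ɴ/ → [ɳ] is the alternation; the neighbouring /ɖ/ is constant.
The change uvular → retroflex matches the place of the following /ɖ/, identifying this as place assimilation.
Checking the remaining alternations: /ɴ/ → [ɲ] before /ʎ/ (uvular → palatal, matching palatal); /ɴ/ → [m] before /p/ (uvular → bilabial, matching bilabial); /ɴ/ → [ɲ] before /ɟ/ (uvular → palatal, matching palatal) — only place changes, and always toward the following segment.
No alternation appears in [tuɴqɛɟə]: there the adjacent consonants already agree in place (/ɴ/ and /q/ are both uvular), so this form is consistent with the same rule.

place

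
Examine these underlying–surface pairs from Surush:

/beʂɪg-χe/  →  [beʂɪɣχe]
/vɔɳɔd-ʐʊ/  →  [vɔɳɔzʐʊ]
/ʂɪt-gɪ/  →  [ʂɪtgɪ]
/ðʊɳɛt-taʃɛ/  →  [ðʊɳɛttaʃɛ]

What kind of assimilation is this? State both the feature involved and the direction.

regressive manner assimilation

Comparing underlying and surface forms, /g/ → [ɣ] is the alternation; the neighbouring /χ/ is constant.
The change stop → fricative matches the manner of the following /χ/, identifying this as manner assimilation.
Place and voice are unchanged, so the assimilation is partial, not total.
Checking the remaining alternation: /d/ → [z] before /ʐ/ (stop → fricative, matching a fricative) — only manner changes, and always toward the following segment.
No alternation appears in [ʂɪtgɪ], [ðʊɳɛttaʃɛ]: there the adjacent consonants already agree in manner (/t/ and /g/ are both stops; /t/ and /t/ are both stops), so these forms are consistent with the same rule.
The trigger is the following segment, so the direction is regressive (anticipatory).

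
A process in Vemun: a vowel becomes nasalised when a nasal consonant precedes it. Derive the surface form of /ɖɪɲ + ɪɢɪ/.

/ɪ/ sits next to the nasal /ɲ/ and is therefore nasalised to [ɪ̃].

[ɖɪɲɪ̃ɢɪ]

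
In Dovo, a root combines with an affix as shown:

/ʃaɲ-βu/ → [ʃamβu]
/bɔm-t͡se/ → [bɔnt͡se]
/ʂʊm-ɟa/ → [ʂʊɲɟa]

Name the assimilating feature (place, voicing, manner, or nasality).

Underlying /ɲ/ is realised as [m] next to /β/; /β/ itself does not change.
/ɲ/ is palatal while /β/ is bilabial; the output [m] is bilabial, matching the trigger — so the feature that spreads is place.
The same holds elsewhere in the data: /m/ → [n] before /t͡s/ (bilabial → alveolar, matching alveolar); /m/ → [ɲ] before /ɟ/ (bilabial → palatal, matching palatal) — only place changes, and always toward the following segment.

place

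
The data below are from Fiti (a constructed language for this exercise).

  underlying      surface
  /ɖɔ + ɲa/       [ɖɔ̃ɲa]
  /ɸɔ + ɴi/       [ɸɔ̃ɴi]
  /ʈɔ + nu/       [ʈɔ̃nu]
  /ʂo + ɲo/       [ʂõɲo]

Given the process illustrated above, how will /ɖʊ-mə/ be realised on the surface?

The data show regressive nasality assimilation (vowel nasalisation): /ɔ/ → [ɔ̃] before /ɲ/; /ɔ/ → [ɔ̃] before /ɴ/; /ɔ/ → [ɔ̃] before /n/; /o/ → [õ] before /ɲ/ — a vowel is nasalised by an immediately following nasal consonant.
/ʊ/ sits next to the nasal /m/ and is therefore nasalised to [ʊ̃].

[ɖʊ̃mə]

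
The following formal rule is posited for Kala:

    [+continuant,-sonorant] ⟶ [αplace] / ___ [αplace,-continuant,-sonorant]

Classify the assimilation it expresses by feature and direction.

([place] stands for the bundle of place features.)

regressive place assimilation

The rule copies the place features (abbreviated [place]) from the environment onto the target, so the assimilating feature is place.
The conditioning segment sits to the right of the focus bar, meaning the trigger follows the segment that changes — regressive assimilation.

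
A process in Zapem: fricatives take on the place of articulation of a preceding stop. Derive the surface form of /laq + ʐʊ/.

[laqʁʊ]

The rule targets /ʐ/ (voiced retroflex fricative), which sits after the trigger /q/ (uvular).
A voiced uvular fricative is [ʁ], so the surface segment is [ʁ].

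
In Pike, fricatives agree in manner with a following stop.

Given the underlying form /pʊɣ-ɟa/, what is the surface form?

/ɣ/ is a voiced velar fricative. The following trigger /ɟ/ is a stop, so /ɣ/ must become a stop as well.
Changing only its manner to stop gives [g] — the voiced velar stop.

[pʊgɟa]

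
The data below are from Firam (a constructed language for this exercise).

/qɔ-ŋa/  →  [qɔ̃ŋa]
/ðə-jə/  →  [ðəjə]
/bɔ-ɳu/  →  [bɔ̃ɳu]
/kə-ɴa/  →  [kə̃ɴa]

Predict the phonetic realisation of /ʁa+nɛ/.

The data show regressive nasality assimilation (vowel nasalisation): /ɔ/ → [ɔ̃] before /ŋ/; /ɔ/ → [ɔ̃] before /ɳ/; /ə/ → [ə̃] before /ɴ/ — a vowel is nasalised by an immediately following nasal consonant.
No change occurs in [ðəjə] because the vowel at the boundary is adjacent to an oral consonant, not a nasal (/ə/ next to /j/).
The vowel /a/ is adjacent to the following nasal /n/, so it acquires [+nasal] and surfaces as [ã].

[ʁãnɛ]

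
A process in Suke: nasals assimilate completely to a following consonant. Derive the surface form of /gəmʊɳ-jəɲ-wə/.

/ɳ/ is the segment targeted by the rule; it sits immediately before /j/, so it assimilates completely and surfaces as [j].
At the second juncture, /ɲ/ likewise becomes [w] adjacent to /w/.

[gəmʊjjəwwə]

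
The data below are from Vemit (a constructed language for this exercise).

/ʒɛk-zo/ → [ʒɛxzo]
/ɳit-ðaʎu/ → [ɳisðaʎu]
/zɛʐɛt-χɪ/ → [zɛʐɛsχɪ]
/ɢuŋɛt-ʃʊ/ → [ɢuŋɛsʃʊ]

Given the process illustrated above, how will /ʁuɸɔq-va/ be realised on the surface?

[ʁuɸɔχva]

The data show regressive manner assimilation: /k/ → [x] before /z/; /t/ → [s] before /ð/; /t/ → [s] before /χ/; /t/ → [s] before /ʃ/. In each pair only manner changes, matching the following consonant, while place and voice stay constant.
The rule targets /q/ (voiceless uvular stop), which sits before the trigger /v/ (fricative).
The voiceless uvular fricative is [χ], so /q/ → [χ].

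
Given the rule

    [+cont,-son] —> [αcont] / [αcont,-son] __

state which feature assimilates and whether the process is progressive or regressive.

progressive manner assimilation

The shared variable α links the value of [cont] on the target to that of the neighbouring obstruent. [cont] distinguishes stops from fricatives — a manner-of-articulation feature — so this is manner assimilation.
The conditioning segment sits to the left of the focus bar, meaning the trigger precedes the segment that changes — progressive assimilation.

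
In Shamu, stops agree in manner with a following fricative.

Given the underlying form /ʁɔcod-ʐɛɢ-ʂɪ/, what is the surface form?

[ʁɔcozʐɛʁʂɪ]

The rule targets /d/ (voiced alveolar stop), which sits before the trigger /ʐ/ (fricative).
The voiced alveolar fricative is [z], so /d/ → [z].
The same rule applies at the second boundary: /ɢ/ → [ʁ] next to /ʂ/.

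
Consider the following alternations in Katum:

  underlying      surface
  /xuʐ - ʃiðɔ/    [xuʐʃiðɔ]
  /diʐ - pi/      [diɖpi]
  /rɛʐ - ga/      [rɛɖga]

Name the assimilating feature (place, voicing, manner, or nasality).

manner

Comparing underlying and surface forms, /ʐ/ → [ɖ] is the alternation; the neighbouring /p/ is constant.
The change fricative → stop matches the manner of the following /p/, identifying this as manner assimilation.
Checking the remaining alternation: /ʐ/ → [ɖ] before /g/ (fricative → stop, matching a stop) — only manner changes, and always toward the following segment.
Nothing changes in [xuʐʃiðɔ]: there the adjacent consonants already agree in manner (/ʐ/ and /ʃ/ are both fricatives), so this form is consistent with the same rule.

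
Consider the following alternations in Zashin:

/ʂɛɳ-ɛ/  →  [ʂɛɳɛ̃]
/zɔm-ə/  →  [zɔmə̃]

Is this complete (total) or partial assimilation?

partial assimilation

The vowel /ɛ/ surfaces as nasalised [ɛ̃] next to the preceding nasal /ɳ/ — it has acquired the [+nasal] feature of its neighbour.
Likewise in the remaining data: /ə/ → [ə̃] after /m/ — each time a vowel is nasalised next to a preceding nasal.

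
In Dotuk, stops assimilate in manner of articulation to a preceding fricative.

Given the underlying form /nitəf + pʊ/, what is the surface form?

The rule targets /p/ (voiceless bilabial stop), which sits after the trigger /f/ (fricative).
Changing only its manner to fricative gives [ɸ] — the voiceless bilabial fricative.

[nitəfɸʊ]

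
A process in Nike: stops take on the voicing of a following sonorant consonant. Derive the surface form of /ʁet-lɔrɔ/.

The rule targets /t/ (voiceless alveolar stop), which sits before the trigger /l/ (voiced).
The voiced alveolar stop is [d], so /t/ → [d].

[ʁedlɔrɔ]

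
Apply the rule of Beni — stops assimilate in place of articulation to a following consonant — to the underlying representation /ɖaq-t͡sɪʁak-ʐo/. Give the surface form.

The rule targets /q/ (voiceless uvular stop), which sits before the trigger /t͡s/ (alveolar).
Changing only its place to alveolar gives [t] — the voiceless alveolar stop.
At the second juncture, /k/ likewise becomes [ʈ] adjacent to /ʐ/.

[ɖatt͡sɪʁaʈʐo]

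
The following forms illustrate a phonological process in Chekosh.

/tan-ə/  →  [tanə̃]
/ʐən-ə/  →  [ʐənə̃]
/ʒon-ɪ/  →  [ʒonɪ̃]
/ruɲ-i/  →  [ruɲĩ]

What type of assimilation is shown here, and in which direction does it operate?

The vowel /ə/ surfaces as nasalised [ə̃] next to the preceding nasal /n/ — it has acquired the [+nasal] feature of its neighbour.
The other forms show the same pattern: /ɪ/ → [ɪ̃] after /n/; /i/ → [ĩ] after /ɲ/ — each time a vowel is nasalised next to a preceding nasal.
Because the conditioning nasal is to the left of the vowel that changes, the process is progressive (perseverative).

progressive nasality assimilation (vowel nasalisation)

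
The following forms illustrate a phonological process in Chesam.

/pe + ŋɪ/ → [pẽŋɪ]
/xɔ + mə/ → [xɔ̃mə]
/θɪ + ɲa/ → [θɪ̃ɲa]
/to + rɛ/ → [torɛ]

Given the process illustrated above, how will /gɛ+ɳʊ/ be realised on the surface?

[gɛ̃ɳʊ]

The data show regressive nasality assimilation (vowel nasalisation): /e/ → [ẽ] before /ŋ/; /ɔ/ → [ɔ̃] before /m/; /ɪ/ → [ɪ̃] before /ɲ/ — a vowel is nasalised by an immediately following nasal consonant.
No change occurs in [torɛ] because the vowel at the boundary is adjacent to an oral consonant, not a nasal (/o/ next to /r/).
/ɛ/ sits next to the nasal /ɳ/ and is therefore nasalised to [ɛ̃].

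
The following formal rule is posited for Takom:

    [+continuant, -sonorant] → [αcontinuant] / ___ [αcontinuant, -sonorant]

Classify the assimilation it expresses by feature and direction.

regressive manner assimilation

The shared variable α links the value of [continuant] on the target to that of the neighbouring obstruent. [continuant] distinguishes stops from fricatives — a manner-of-articulation feature — so this is manner assimilation.
The conditioning segment sits to the right of the focus bar, meaning the trigger follows the segment that changes — regressive assimilation.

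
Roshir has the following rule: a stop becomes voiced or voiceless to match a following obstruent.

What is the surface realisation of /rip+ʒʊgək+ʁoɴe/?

[ribʒʊgəgʁoɴe]

The rule targets /p/ (voiceless bilabial stop), which sits before the trigger /ʒ/ (voiced).
Changing only its voicing to voiced gives [b] — the voiced bilabial stop.
At the second juncture, /k/ likewise becomes [g] adjacent to /ʁ/.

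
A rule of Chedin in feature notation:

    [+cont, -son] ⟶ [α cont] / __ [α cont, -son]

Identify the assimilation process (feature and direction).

regressive manner assimilation

The shared variable α links the value of [cont] on the target to that of the neighbouring obstruent. [cont] distinguishes stops from fricatives — a manner-of-articulation feature — so this is manner assimilation.
The conditioning segment sits to the right of the focus bar, meaning the trigger follows the segment that changes — regressive assimilation.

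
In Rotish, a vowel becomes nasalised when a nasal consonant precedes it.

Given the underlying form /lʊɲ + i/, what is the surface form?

The vowel /i/ is adjacent to the preceding nasal /ɲ/, so it acquires [+nasal] and surfaces as [ĩ].

[lʊɲĩ]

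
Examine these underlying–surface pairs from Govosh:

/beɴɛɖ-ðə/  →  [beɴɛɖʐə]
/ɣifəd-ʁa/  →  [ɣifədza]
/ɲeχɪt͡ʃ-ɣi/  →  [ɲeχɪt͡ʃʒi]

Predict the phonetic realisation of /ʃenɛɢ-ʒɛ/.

[ʃenɛɢʁɛ]

The data show progressive place assimilation: /ð/ → [ʐ] after /ɖ/; /ʁ/ → [z] after /d/; /ɣ/ → [ʒ] after /t͡ʃ/. In each pair only place changes, matching the preceding consonant, while manner and voice stay constant.
/ʒ/ is a voiced postalveolar fricative. The preceding trigger /ɢ/ is uvular, so /ʒ/ must become uvular as well.
Changing only its place to uvular gives [ʁ] — the voiced uvular fricative.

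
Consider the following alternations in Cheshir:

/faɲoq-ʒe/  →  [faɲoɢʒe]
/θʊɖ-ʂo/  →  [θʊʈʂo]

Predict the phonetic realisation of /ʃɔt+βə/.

[ʃɔdβə]

The data show regressive voicing assimilation: /q/ → [ɢ] before /ʒ/; /ɖ/ → [ʈ] before /ʂ/. In each pair only voicing changes, matching the following consonant, while place and manner stay constant.
The rule targets /t/ (voiceless alveolar stop), which sits before the trigger /β/ (voiced).
Changing only its voicing to voiced gives [d] — the voiced alveolar stop.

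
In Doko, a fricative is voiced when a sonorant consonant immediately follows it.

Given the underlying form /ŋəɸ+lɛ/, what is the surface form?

[ŋəβlɛ]

/ɸ/ is a voiceless bilabial fricative. The following trigger /l/ is voiced, so /ɸ/ must become voiced as well.
A voiced bilabial fricative is [β], so the surface segment is [β].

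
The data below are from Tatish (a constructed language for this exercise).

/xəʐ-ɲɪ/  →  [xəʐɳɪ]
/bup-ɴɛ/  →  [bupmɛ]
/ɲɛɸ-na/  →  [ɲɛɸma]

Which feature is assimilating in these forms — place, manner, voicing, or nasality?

place

Comparing underlying and surface forms, /ɲ/ → [ɳ] is the alternation; the neighbouring /ʐ/ is constant.
The change palatal → retroflex matches the place of the preceding /ʐ/, identifying this as place assimilation.
The same holds elsewhere in the data: /ɴ/ → [m] after /p/ (uvular → bilabial, matching bilabial); /n/ → [m] after /ɸ/ (alveolar → bilabial, matching bilabial) — only place changes, and always toward the preceding segment.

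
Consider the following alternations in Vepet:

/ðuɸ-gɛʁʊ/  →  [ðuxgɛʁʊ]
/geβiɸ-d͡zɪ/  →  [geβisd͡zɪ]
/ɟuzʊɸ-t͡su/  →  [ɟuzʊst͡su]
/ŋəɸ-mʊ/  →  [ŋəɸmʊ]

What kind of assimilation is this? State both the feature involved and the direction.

Underlying /ɸ/ is realised as [x] next to /g/; /g/ itself does not change.
The change bilabial → velar matches the place of the following /g/, identifying this as place assimilation.
Manner and voice are unchanged, so the assimilation is partial, not total.
The other alternating forms pattern the same way: /ɸ/ → [s] before /d͡z/ (bilabial → alveolar, matching alveolar); /ɸ/ → [s] before /t͡s/ (bilabial → alveolar, matching alveolar) — only place changes, and always toward the following segment.
No alternation appears in [ŋəɸmʊ]: there the adjacent consonants already agree in place (/ɸ/ and /m/ are both bilabial), so this form is consistent with the same rule.
Since the segment that changes precedes the conditioning segment, the assimilation is regressive.

regressive place assimilation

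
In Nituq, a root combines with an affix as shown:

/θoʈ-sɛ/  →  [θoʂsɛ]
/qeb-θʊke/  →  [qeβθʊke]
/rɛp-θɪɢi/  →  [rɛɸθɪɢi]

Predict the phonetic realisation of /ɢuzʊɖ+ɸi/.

[ɢuzʊʐɸi]

The data show regressive manner assimilation: /ʈ/ → [ʂ] before /s/; /b/ → [β] before /θ/; /p/ → [ɸ] before /θ/. In each pair only manner changes, matching the following consonant, while place and voice stay constant.
/ɖ/ is a voiced retroflex stop. The following trigger /ɸ/ is a fricative, so /ɖ/ must become a fricative as well.
A voiced retroflex fricative is [ʐ], so the surface segment is [ʐ].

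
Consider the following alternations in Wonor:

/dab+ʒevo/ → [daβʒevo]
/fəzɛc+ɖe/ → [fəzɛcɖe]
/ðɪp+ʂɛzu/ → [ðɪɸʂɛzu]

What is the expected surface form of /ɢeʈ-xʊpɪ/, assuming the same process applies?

[ɢeʂxʊpɪ]

The data show regressive manner assimilation: /b/ → [β] before /ʒ/; /p/ → [ɸ] before /ʂ/. In each pair only manner changes, matching the following consonant, while place and voice stay constant.
Nothing changes in [fəzɛcɖe]: there the adjacent consonants already agree in manner (/c/ and /ɖ/ are both stops), so this form is consistent with the same rule.
The rule targets /ʈ/ (voiceless retroflex stop), which sits before the trigger /x/ (fricative).
Changing only its manner to fricative gives [ʂ] — the voiceless retroflex fricative.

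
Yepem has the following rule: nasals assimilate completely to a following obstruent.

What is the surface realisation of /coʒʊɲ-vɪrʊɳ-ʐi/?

/ɲ/ is the segment targeted by the rule; it sits immediately before /v/, so it assimilates completely and surfaces as [v].
The same rule applies at the second boundary: /ɳ/ → [ʐ] next to /ʐ/.

[coʒʊvvɪrʊʐʐi]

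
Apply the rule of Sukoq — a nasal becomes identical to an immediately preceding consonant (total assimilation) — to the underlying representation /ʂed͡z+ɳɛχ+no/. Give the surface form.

/ɳ/ is the segment targeted by the rule; it sits immediately after /d͡z/, so it assimilates completely and surfaces as [d͡z].
At the second juncture, /n/ likewise becomes [χ] adjacent to /χ/.

[ʂed͡zd͡zɛχχo]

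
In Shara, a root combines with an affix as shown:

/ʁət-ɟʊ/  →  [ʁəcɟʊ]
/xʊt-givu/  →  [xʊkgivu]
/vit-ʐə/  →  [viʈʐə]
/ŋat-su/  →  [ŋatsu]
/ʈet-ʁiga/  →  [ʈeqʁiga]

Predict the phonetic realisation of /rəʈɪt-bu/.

The data show regressive place assimilation: /t/ → [c] before /ɟ/; /t/ → [k] before /g/; /t/ → [ʈ] before /ʐ/; /t/ → [q] before /ʁ/. In each pair only place changes, matching the following consonant, while manner and voice stay constant.
No alternation appears in [ŋatsu]: there the adjacent consonants already agree in place (/t/ and /s/ are both alveolar), so this form is consistent with the same rule.
The rule targets /t/ (voiceless alveolar stop), which sits before the trigger /b/ (bilabial).
Changing only its place to bilabial gives [p] — the voiceless bilabial stop.

[rəʈɪpbu]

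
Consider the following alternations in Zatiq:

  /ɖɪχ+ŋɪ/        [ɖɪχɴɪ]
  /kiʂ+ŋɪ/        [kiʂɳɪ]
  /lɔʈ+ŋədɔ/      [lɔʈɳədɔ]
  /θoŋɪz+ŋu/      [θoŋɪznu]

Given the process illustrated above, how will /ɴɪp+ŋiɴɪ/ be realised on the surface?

The data show progressive place assimilation: /ŋ/ → [ɴ] after /χ/; /ŋ/ → [ɳ] after /ʂ/; /ŋ/ → [ɳ] after /ʈ/; /ŋ/ → [n] after /z/. In each pair only place changes, matching the preceding consonant, while manner and voice stay constant.
/ŋ/ is a voiced velar nasal. The preceding trigger /p/ is bilabial, so /ŋ/ must become bilabial as well.
The voiced bilabial nasal is [m], so /ŋ/ → [m].

[ɴɪpmiɴɪ]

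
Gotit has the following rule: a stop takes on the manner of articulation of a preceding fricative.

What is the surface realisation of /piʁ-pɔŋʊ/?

The rule targets /p/ (voiceless bilabial stop), which sits after the trigger /ʁ/ (fricative).
Changing only its manner to fricative gives [ɸ] — the voiceless bilabial fricative.

[piʁɸɔŋʊ]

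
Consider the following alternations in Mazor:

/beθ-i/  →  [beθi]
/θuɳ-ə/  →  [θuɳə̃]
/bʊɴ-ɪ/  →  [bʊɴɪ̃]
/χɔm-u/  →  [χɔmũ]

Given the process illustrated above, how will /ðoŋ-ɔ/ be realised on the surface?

The data show progressive nasality assimilation (vowel nasalisation): /ə/ → [ə̃] after /ɳ/; /ɪ/ → [ɪ̃] after /ɴ/; /u/ → [ũ] after /m/ — a vowel is nasalised by an immediately preceding nasal consonant.
No change occurs in [beθi] because the vowel at the boundary is adjacent to an oral consonant, not a nasal (/i/ next to /θ/).
The vowel /ɔ/ is adjacent to the preceding nasal /ŋ/, so it acquires [+nasal] and surfaces as [ɔ̃].

[ðoŋɔ̃]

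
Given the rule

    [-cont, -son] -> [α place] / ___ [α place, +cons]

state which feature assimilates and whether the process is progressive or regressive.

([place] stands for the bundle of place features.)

The shared variable α links the value of the place features (abbreviated [place]) on the target to the same value on the neighbouring segment, so place is the feature that assimilates.
Since the environment is written after the underscore, the trigger follows the target; the direction is regressive.

regressive place assimilation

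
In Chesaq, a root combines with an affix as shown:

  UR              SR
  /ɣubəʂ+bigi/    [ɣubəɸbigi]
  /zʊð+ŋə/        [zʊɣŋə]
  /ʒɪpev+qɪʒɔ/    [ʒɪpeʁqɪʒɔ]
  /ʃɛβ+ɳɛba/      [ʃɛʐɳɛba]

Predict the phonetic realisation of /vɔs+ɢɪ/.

The data show regressive place assimilation: /ʂ/ → [ɸ] before /b/; /ð/ → [ɣ] before /ŋ/; /v/ → [ʁ] before /q/; /β/ → [ʐ] before /ɳ/. In each pair only place changes, matching the following consonant, while manner and voice stay constant.
The rule targets /s/ (voiceless alveolar fricative), which sits before the trigger /ɢ/ (uvular).
The voiceless uvular fricative is [χ], so /s/ → [χ].

[vɔχɢɪ]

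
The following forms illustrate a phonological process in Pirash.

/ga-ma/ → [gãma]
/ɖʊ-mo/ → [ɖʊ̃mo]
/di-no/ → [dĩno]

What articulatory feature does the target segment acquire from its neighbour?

The vowel /a/ surfaces as nasalised [ã] next to the following nasal /m/ — it has acquired the [+nasal] feature of its neighbour.
The other forms show the same pattern: /ʊ/ → [ʊ̃] before /m/; /i/ → [ĩ] before /n/ — each time a vowel is nasalised next to a following nasal.

nasality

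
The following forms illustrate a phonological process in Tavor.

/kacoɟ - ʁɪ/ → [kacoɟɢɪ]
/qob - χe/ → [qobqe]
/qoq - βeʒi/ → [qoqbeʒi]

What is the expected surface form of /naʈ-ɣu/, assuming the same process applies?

The data show progressive manner assimilation: /ʁ/ → [ɢ] after /ɟ/; /χ/ → [q] after /b/; /β/ → [b] after /q/. In each pair only manner changes, matching the preceding consonant, while place and voice stay constant.
The rule targets /ɣ/ (voiced velar fricative), which sits after the trigger /ʈ/ (stop).
Changing only its manner to stop gives [g] — the voiced velar stop.

[naʈgu]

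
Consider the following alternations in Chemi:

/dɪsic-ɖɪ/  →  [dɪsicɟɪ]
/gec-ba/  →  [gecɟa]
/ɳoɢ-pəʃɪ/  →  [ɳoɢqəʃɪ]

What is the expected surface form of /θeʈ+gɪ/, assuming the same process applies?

The data show progressive place assimilation: /ɖ/ → [ɟ] after /c/; /b/ → [ɟ] after /c/; /p/ → [q] after /ɢ/. In each pair only place changes, matching the preceding consonant, while manner and voice stay constant.
The rule targets /g/ (voiced velar stop), which sits after the trigger /ʈ/ (retroflex).
Changing only its place to retroflex gives [ɖ] — the voiced retroflex stop.

[θeʈɖɪ]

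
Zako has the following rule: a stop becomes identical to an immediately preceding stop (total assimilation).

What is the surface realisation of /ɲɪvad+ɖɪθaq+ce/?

[ɲɪvaddɪθaqqe]

/ɖ/ is the segment targeted by the rule; it sits immediately after /d/, so it assimilates completely and surfaces as [d].
The same rule applies at the second boundary: /c/ → [q] next to /q/.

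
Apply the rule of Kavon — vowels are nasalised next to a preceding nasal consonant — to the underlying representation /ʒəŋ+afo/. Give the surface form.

[ʒəŋãfo]

The vowel /a/ is adjacent to the preceding nasal /ŋ/, so it acquires [+nasal] and surfaces as [ã].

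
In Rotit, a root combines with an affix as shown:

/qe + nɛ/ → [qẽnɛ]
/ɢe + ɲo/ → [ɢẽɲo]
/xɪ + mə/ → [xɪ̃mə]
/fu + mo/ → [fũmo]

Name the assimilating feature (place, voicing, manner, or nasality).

The vowel /e/ surfaces as nasalised [ẽ] next to the following nasal /n/ — it has acquired the [+nasal] feature of its neighbour.
Likewise in the remaining data: /e/ → [ẽ] before /ɲ/; /ɪ/ → [ɪ̃] before /m/; /u/ → [ũ] before /m/ — each time a vowel is nasalised next to a following nasal.

nasality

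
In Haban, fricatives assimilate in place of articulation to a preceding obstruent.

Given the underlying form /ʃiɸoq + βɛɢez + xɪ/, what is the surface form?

[ʃiɸoqʁɛɢezsɪ]

/β/ is a voiced bilabial fricative. The preceding trigger /q/ is uvular, so /β/ must become uvular as well.
A voiced uvular fricative is [ʁ], so the surface segment is [ʁ].
The same rule applies at the second boundary: /x/ → [s] next to /z/.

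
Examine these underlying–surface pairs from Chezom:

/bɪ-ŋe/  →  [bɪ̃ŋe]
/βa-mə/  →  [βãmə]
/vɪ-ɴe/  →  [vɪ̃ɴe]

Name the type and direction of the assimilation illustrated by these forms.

The vowel /ɪ/ surfaces as nasalised [ɪ̃] next to the following nasal /ŋ/ — it has acquired the [+nasal] feature of its neighbour.
Likewise in the remaining data: /a/ → [ã] before /m/; /ɪ/ → [ɪ̃] before /ɴ/ — each time a vowel is nasalised next to a following nasal.
Because the conditioning nasal is to the right of the vowel that changes, the process is regressive (anticipatory).

regressive nasality assimilation (vowel nasalisation)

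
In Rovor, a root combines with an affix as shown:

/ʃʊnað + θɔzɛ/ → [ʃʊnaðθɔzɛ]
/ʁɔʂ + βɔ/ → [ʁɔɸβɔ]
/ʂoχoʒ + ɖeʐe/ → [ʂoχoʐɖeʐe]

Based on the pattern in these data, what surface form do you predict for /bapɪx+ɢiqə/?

The data show regressive place assimilation: /ʂ/ → [ɸ] before /β/; /ʒ/ → [ʐ] before /ɖ/. In each pair only place changes, matching the following consonant, while manner and voice stay constant.
Nothing changes in [ʃʊnaðθɔzɛ]: there the adjacent consonants already agree in place (/ð/ and /θ/ are both dental), so this form is consistent with the same rule.
/x/ is a voiceless velar fricative. The following trigger /ɢ/ is uvular, so /x/ must become uvular as well.
Changing only its place to uvular gives [χ] — the voiceless uvular fricative.

[bapɪχɢiqə]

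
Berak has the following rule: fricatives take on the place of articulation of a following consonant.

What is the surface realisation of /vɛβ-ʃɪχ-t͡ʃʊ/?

[vɛʒʃɪʃt͡ʃʊ]

/β/ is a voiced bilabial fricative. The following trigger /ʃ/ is postalveolar, so /β/ must become postalveolar as well.
The voiced postalveolar fricative is [ʒ], so /β/ → [ʒ].
At the second juncture, /χ/ likewise becomes [ʃ] adjacent to /t͡ʃ/.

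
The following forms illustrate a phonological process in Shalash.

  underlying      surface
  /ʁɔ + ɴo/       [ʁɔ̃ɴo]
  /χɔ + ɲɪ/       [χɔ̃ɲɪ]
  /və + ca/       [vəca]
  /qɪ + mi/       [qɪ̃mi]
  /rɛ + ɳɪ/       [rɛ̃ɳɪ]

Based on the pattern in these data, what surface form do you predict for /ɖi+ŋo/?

The data show regressive nasality assimilation (vowel nasalisation): /ɔ/ → [ɔ̃] before /ɴ/; /ɔ/ → [ɔ̃] before /ɲ/; /ɪ/ → [ɪ̃] before /m/; /ɛ/ → [ɛ̃] before /ɳ/ — a vowel is nasalised by an immediately following nasal consonant.
No change occurs in [vəca] because the vowel at the boundary is adjacent to an oral consonant, not a nasal (/ə/ next to /c/).
The vowel /i/ is adjacent to the following nasal /ŋ/, so it acquires [+nasal] and surfaces as [ĩ].

[ɖĩŋo]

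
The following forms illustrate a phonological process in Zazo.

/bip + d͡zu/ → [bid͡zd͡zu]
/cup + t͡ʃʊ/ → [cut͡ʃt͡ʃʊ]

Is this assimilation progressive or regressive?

regressive

The segment that alternates is /p/, which surfaces as [d͡z] when adjacent to /d͡z/.
The output [d͡z] is identical to the trigger /d͡z/ — every feature (place, manner, voicing) has been copied — so this is total assimilation.
The remaining alternation confirms this: /p/ → [t͡ʃ] before /t͡ʃ/ — in each case the output is a copy of the following consonant.
The trigger is the following segment, so the direction is regressive (anticipatory).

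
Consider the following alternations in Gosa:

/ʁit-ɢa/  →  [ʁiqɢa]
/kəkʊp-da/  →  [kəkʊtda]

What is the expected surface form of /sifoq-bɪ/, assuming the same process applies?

The data show regressive place assimilation: /t/ → [q] before /ɢ/; /p/ → [t] before /d/. In each pair only place changes, matching the following consonant, while manner and voice stay constant.
The rule targets /q/ (voiceless uvular stop), which sits before the trigger /b/ (bilabial).
Changing only its place to bilabial gives [p] — the voiceless bilabial stop.

[sifopbɪ]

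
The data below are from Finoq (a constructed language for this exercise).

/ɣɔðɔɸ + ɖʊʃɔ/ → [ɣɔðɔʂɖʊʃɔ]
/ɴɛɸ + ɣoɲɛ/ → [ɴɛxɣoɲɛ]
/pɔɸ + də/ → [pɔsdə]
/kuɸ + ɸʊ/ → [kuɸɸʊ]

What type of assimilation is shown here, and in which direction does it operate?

Comparing underlying and surface forms, /ɸ/ → [ʂ] is the alternation; the neighbouring /ɖ/ is constant.
/ɸ/ is bilabial while /ɖ/ is retroflex; the output [ʂ] is retroflex, matching the trigger — so the feature that spreads is place.
Manner and voice are unchanged, so the assimilation is partial, not total.
The other alternating forms pattern the same way: /ɸ/ → [x] before /ɣ/ (bilabial → velar, matching velar); /ɸ/ → [s] before /d/ (bilabial → alveolar, matching alveolar) — only place changes, and always toward the following segment.
Nothing changes in [kuɸɸʊ]: there the adjacent consonants already agree in place (/ɸ/ and /ɸ/ are both bilabial), so this form is consistent with the same rule.
The trigger is the following segment, so the direction is regressive (anticipatory).

regressive place assimilation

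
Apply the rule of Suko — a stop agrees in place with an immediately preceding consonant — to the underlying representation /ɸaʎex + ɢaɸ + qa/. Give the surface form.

[ɸaʎexgaɸpa]

/ɢ/ is a voiced uvular stop. The preceding trigger /x/ is velar, so /ɢ/ must become velar as well.
The voiced velar stop is [g], so /ɢ/ → [g].
The same rule applies at the second boundary: /q/ → [p] next to /ɸ/.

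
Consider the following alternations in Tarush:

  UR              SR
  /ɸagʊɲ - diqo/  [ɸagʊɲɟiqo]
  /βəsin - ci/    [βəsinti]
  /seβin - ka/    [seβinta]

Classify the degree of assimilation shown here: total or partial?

Underlying /d/ is realised as [ɟ] next to /ɲ/; /ɲ/ itself does not change.
The change alveolar → palatal matches the place of the preceding /ɲ/, identifying this as place assimilation.
Manner and voice are unchanged, so the assimilation is partial, not total.
The other alternating forms pattern the same way: /c/ → [t] after /n/ (palatal → alveolar, matching alveolar); /k/ → [t] after /n/ (velar → alveolar, matching alveolar) — only place changes, and always toward the preceding segment.

partial assimilation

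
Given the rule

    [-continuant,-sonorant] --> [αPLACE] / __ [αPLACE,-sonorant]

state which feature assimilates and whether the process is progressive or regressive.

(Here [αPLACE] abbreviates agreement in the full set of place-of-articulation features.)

regressive place assimilation

The rule copies the place features (abbreviated [PLACE]) from the environment onto the target, so the assimilating feature is place.
Since the environment is written after the underscore, the trigger follows the target; the direction is regressive.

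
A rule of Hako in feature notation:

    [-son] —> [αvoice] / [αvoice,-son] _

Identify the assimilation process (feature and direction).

The shared variable α links the value of [voice] on the target to the same value on the neighbouring segment, so voicing is the feature that assimilates.
Since the environment is written before the underscore, the trigger precedes the target; the direction is progressive.

progressive voicing assimilation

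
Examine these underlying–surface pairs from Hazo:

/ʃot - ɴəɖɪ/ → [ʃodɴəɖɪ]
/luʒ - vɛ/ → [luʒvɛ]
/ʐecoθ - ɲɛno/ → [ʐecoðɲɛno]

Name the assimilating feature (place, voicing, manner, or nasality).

voicing

Comparing underlying and surface forms, /t/ → [d] is the alternation; the neighbouring /ɴ/ is constant.
/t/ is voiceless while /ɴ/ is voiced; the output [d] is voiced, matching the trigger — so the feature that spreads is voicing.
Checking the remaining alternation: /θ/ → [ð] before /ɲ/ (voiceless → voiced, matching voiced) — only voicing changes, and always toward the following segment.
No alternation appears in [luʒvɛ]: there the adjacent consonants already agree in voicing (/ʒ/ and /v/ are both voiced), so this form is consistent with the same rule.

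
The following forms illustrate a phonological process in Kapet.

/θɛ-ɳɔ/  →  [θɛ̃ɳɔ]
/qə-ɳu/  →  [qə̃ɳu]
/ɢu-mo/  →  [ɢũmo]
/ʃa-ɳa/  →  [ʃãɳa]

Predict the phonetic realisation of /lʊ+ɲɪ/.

[lʊ̃ɲɪ]

The data show regressive nasality assimilation (vowel nasalisation): /ɛ/ → [ɛ̃] before /ɳ/; /ə/ → [ə̃] before /ɳ/; /u/ → [ũ] before /m/; /a/ → [ã] before /ɳ/ — a vowel is nasalised by an immediately following nasal consonant.
The vowel /ʊ/ is adjacent to the following nasal /ɲ/, so it acquires [+nasal] and surfaces as [ʊ̃].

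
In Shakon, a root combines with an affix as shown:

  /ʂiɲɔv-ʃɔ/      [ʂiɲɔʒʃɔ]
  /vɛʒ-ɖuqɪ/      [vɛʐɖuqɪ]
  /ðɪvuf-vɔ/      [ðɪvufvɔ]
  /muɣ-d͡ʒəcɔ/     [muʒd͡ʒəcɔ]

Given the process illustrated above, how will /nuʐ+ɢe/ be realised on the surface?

The data show regressive place assimilation: /v/ → [ʒ] before /ʃ/; /ʒ/ → [ʐ] before /ɖ/; /ɣ/ → [ʒ] before /d͡ʒ/. In each pair only place changes, matching the following consonant, while manner and voice stay constant.
No alternation appears in [ðɪvufvɔ]: there the adjacent consonants already agree in place (/f/ and /v/ are both labiodental), so this form is consistent with the same rule.
/ʐ/ is a voiced retroflex fricative. The following trigger /ɢ/ is uvular, so /ʐ/ must become uvular as well.
A voiced uvular fricative is [ʁ], so the surface segment is [ʁ].

[nuʁɢe]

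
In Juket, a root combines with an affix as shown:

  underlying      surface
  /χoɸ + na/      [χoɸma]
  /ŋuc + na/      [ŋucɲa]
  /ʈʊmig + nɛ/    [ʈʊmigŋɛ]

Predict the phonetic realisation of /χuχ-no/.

[χuχɴo]

The data show progressive place assimilation: /n/ → [m] after /ɸ/; /n/ → [ɲ] after /c/; /n/ → [ŋ] after /g/. In each pair only place changes, matching the preceding consonant, while manner and voice stay constant.
The rule targets /n/ (voiced alveolar nasal), which sits after the trigger /χ/ (uvular).
The voiced uvular nasal is [ɴ], so /n/ → [ɴ].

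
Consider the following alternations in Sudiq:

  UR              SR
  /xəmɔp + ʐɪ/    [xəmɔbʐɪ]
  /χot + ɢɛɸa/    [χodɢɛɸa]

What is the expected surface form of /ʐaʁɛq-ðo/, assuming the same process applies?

The data show regressive voicing assimilation: /p/ → [b] before /ʐ/; /t/ → [d] before /ɢ/. In each pair only voicing changes, matching the following consonant, while place and manner stay constant.
The rule targets /q/ (voiceless uvular stop), which sits before the trigger /ð/ (voiced).
Changing only its voicing to voiced gives [ɢ] — the voiced uvular stop.

[ʐaʁɛɢðo]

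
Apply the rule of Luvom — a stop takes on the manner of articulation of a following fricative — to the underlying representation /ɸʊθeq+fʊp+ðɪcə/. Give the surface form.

The rule targets /q/ (voiceless uvular stop), which sits before the trigger /f/ (fricative).
A voiceless uvular fricative is [χ], so the surface segment is [χ].
The same rule applies at the second boundary: /p/ → [ɸ] next to /ð/.

[ɸʊθeχfʊɸðɪcə]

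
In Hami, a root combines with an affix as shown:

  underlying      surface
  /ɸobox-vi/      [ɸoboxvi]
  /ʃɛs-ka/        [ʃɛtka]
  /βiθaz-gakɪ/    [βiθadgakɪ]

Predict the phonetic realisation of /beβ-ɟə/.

[bebɟə]

The data show regressive manner assimilation: /s/ → [t] before /k/; /z/ → [d] before /g/. In each pair only manner changes, matching the following consonant, while place and voice stay constant.
No alternation appears in [ɸoboxvi]: there the adjacent consonants already agree in manner (/x/ and /v/ are both fricatives), so this form is consistent with the same rule.
The rule targets /β/ (voiced bilabial fricative), which sits before the trigger /ɟ/ (stop).
Changing only its manner to stop gives [b] — the voiced bilabial stop.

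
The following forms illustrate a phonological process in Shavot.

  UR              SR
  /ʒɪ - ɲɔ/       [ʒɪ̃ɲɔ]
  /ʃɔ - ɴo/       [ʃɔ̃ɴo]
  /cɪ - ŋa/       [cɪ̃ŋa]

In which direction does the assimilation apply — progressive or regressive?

The vowel /ɪ/ surfaces as nasalised [ɪ̃] next to the following nasal /ɲ/ — it has acquired the [+nasal] feature of its neighbour.
Likewise in the remaining data: /ɔ/ → [ɔ̃] before /ɴ/; /ɪ/ → [ɪ̃] before /ŋ/ — each time a vowel is nasalised next to a following nasal.
Because the conditioning nasal is to the right of the vowel that changes, the process is regressive (anticipatory).

regressive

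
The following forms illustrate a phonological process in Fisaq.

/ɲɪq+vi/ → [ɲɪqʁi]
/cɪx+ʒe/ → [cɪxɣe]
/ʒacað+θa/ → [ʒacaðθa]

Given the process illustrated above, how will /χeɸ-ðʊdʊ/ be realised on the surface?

The data show progressive place assimilation: /v/ → [ʁ] after /q/; /ʒ/ → [ɣ] after /x/. In each pair only place changes, matching the preceding consonant, while manner and voice stay constant.
Nothing changes in [ʒacaðθa]: there the adjacent consonants already agree in place (/θ/ and /ð/ are both dental), so this form is consistent with the same rule.
The rule targets /ð/ (voiced dental fricative), which sits after the trigger /ɸ/ (bilabial).
Changing only its place to bilabial gives [β] — the voiced bilabial fricative.

[χeɸβʊdʊ]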